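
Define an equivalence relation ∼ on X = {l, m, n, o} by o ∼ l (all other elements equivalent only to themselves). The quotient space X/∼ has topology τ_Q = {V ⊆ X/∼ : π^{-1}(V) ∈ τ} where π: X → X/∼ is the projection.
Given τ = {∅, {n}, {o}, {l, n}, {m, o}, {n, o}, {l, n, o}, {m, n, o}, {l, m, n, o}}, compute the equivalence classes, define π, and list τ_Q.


X/∼ = {[l=o], [m], [n]}; |τ_Q| = 4.

Equivalence classes: [l=o], [m], [n].
Quotient map π: X → X/∼ sends l ↦ [l=o], m ↦ [m], n ↦ [n], o ↦ [l=o].
For each subset V ⊆ X/∼, compute π^{-1}(V) ⊆ X and check whether π^{-1}(V) ∈ τ. V is open in τ_Q iff π^{-1}(V) ∈ τ.
  V = {}: π^{-1}(V) = ∅ ∈ τ ✓.
  V = {[l=o]}: π^{-1}(V) = {l, o} ∉ τ ✗.
  V = {[m]}: π^{-1}(V) = {m} ∉ τ ✗.
  V = {[l=o], [m]}: π^{-1}(V) = {l, m, o} ∉ τ ✗.
  V = {[n]}: π^{-1}(V) = {n} ∈ τ ✓.
  V = {[l=o], [n]}: π^{-1}(V) = {l, n, o} ∈ τ ✓.
  V = {[m], [n]}: π^{-1}(V) = {m, n} ∉ τ ✗.
  V = {[l=o], [m], [n]}: π^{-1}(V) = {l, m, n, o} ∈ τ ✓.
Open sets in the quotient: τ_Q = {{}, {[n]}, {[l=o], [n]}, {[l=o], [m], [n]}} (4 elements).


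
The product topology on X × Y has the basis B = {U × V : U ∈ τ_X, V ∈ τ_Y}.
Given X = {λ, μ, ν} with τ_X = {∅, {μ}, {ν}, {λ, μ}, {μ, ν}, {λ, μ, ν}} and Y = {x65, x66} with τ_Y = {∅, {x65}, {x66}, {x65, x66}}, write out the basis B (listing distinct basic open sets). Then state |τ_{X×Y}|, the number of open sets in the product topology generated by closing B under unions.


Basis B = {∅ × ∅, {μ} × {x65}, {μ} × {x66}, {ν} × {x65}, {ν} × {x66}, {λ, μ} × {x65}, {λ, μ} × {x66}, {μ} × {x65, x66}, {μ, ν} × {x65}, {μ, ν} × {x66}, {ν} × {x65, x66}, {λ, μ, ν} × {x65}, {λ, μ, ν} × {x66}, {λ, μ} × {x65, x66}, {μ, ν} × {x65, x66}, {λ, μ, ν} × {x65, x66}}; |τ_{X×Y}| = 36.

Enumerate products U × V with U ∈ τ_X, V ∈ τ_Y (deduplicated):
  ∅ × ∅ = {} (∅)
  {μ} × {x65} = {(μ,x65)}
  {μ} × {x66} = {(μ,x66)}
  {ν} × {x65} = {(ν,x65)}
  {ν} × {x66} = {(ν,x66)}
  {λ, μ} × {x65} = {(λ,x65), (μ,x65)}
  {λ, μ} × {x66} = {(λ,x66), (μ,x66)}
  {μ} × {x65, x66} = {(μ,x65), (μ,x66)}
  {μ, ν} × {x65} = {(μ,x65), (ν,x65)}
  {μ, ν} × {x66} = {(μ,x66), (ν,x66)}
  {ν} × {x65, x66} = {(ν,x65), (ν,x66)}
  {λ, μ, ν} × {x65} = {(λ,x65), (μ,x65), (ν,x65)}
  {λ, μ, ν} × {x66} = {(λ,x66), (μ,x66), (ν,x66)}
  {λ, μ} × {x65, x66} = {(λ,x65), (λ,x66), (μ,x65), (μ,x66)}
  {μ, ν} × {x65, x66} = {(μ,x65), (μ,x66), (ν,x65), (ν,x66)}
  {λ, μ, ν} × {x65, x66} = {(λ,x65), (λ,x66), (μ,x65), (μ,x66), (ν,x65), (ν,x66)}
These 16 distinct sets form the basis B.
Close under arbitrary unions to get τ_{X×Y}; counting gives |τ_{X×Y}| = 36.


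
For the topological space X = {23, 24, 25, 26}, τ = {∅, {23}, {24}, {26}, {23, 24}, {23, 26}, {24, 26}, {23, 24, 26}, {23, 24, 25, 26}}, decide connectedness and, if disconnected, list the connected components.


(X, τ) is connected.

Find clopen sets (U ∈ τ with X ∖ U ∈ τ):
  U = ∅, X ∖ U = {23, 24, 25, 26} — both open, so U is clopen.
  U = {23, 24, 25, 26}, X ∖ U = ∅ — both open, so U is clopen.
Only trivial clopens (∅ and X) exist, so (X, τ) is connected.
Compute connected components by grouping points that agree on all clopens:
  component: {23, 24, 25, 26}


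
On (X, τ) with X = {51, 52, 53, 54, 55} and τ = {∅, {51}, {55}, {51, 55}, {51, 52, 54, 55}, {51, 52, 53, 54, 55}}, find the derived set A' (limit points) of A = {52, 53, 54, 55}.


A' = {52, 53, 54}

For each x ∈ X, list the open sets U ∈ τ with x ∈ U, then check whether U ∩ (A ∖ {x}) ≠ ∅ for every such U.
  x = 51: open {51} ∋ x has {51} ∩ (A ∖ {51}) = ∅, so x is NOT a limit point.
  x = 52: opens ∋ x are {51, 52, 54, 55}, {51, 52, 53, 54, 55}; each meets A ∖ {52}, so x IS a limit point.
  x = 53: opens ∋ x are {51, 52, 53, 54, 55}; each meets A ∖ {53}, so x IS a limit point.
  x = 54: opens ∋ x are {51, 52, 54, 55}, {51, 52, 53, 54, 55}; each meets A ∖ {54}, so x IS a limit point.
  x = 55: open {55} ∋ x has {55} ∩ (A ∖ {55}) = ∅, so x is NOT a limit point.
Collecting: A' = {52, 53, 54}.


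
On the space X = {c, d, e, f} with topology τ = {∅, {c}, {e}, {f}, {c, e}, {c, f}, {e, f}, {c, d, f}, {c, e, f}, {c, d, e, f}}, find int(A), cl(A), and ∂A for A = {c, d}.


int(A) = {c}, cl(A) = {c, d}, ∂A = {d}.

Closed sets in (X, τ) are complements of opens:
  closed(X, τ) = {∅, {d}, {e}, {c, d}, {d, e}, {d, f}, {c, d, e}, {c, d, f}, {d, e, f}, {c, d, e, f}}.
int(A) = ⋃ {U ∈ τ : U ⊆ A}. Opens contained in A: ∅, {c}.
Taking the union of these: int(A) = {c}.
cl(A) = ⋂ {C closed : A ⊆ C}. Closed sets containing A: {c, d}, {c, d, e}, {c, d, f}, {c, d, e, f}.
Intersecting these: cl(A) = {c, d}.
∂A = cl(A) ∖ int(A) = {c, d} ∖ {c} = {d}.


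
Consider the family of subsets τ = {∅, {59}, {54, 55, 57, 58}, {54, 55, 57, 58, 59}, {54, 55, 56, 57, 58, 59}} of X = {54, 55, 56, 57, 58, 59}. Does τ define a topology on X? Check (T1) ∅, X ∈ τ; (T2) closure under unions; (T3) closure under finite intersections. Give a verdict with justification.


τ IS a topology on X.

Axiom (T1): ∅ ∈ τ? Yes; X ∈ τ? Yes.
Axiom (T2/T3): check pairwise unions and intersections of members of τ.
All pairwise intersections and unions checked — each lies in τ. Therefore τ satisfies (T1), (T2), (T3): it IS a topology on X.


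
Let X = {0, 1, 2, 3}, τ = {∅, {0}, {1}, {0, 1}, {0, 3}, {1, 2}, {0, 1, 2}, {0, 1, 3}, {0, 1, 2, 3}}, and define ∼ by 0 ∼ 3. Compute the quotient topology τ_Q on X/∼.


X/∼ = {[0=3], [1], [2]}; |τ_Q| = 6.

Equivalence classes: [0=3], [1], [2].
Quotient map π: X → X/∼ sends 0 ↦ [0=3], 1 ↦ [1], 2 ↦ [2], 3 ↦ [0=3].
For each subset V ⊆ X/∼, compute π^{-1}(V) ⊆ X and check whether π^{-1}(V) ∈ τ. V is open in τ_Q iff π^{-1}(V) ∈ τ.
  V = {}: π^{-1}(V) = ∅ ∈ τ ✓.
  V = {[0=3]}: π^{-1}(V) = {0, 3} ∈ τ ✓.
  V = {[1]}: π^{-1}(V) = {1} ∈ τ ✓.
  V = {[0=3], [1]}: π^{-1}(V) = {0, 1, 3} ∈ τ ✓.
  V = {[2]}: π^{-1}(V) = {2} ∉ τ ✗.
  V = {[0=3], [2]}: π^{-1}(V) = {0, 2, 3} ∉ τ ✗.
  V = {[1], [2]}: π^{-1}(V) = {1, 2} ∈ τ ✓.
  V = {[0=3], [1], [2]}: π^{-1}(V) = {0, 1, 2, 3} ∈ τ ✓.
Open sets in the quotient: τ_Q = {{}, {[0=3]}, {[1]}, {[0=3], [1]}, {[1], [2]}, {[0=3], [1], [2]}} (6 elements).


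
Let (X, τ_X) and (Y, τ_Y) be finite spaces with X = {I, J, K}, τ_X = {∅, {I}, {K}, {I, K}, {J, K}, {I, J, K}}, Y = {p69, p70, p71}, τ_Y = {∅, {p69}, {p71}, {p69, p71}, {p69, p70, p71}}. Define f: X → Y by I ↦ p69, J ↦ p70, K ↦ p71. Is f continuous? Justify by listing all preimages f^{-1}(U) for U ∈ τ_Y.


f IS continuous.

Compute f^{-1}(U) for each U ∈ τ_Y:
  U = ∅: f^{-1}(U) = ∅ ∈ τ_X ✓.
  U = {p69}: f^{-1}(U) = {I} ∈ τ_X ✓.
  U = {p71}: f^{-1}(U) = {K} ∈ τ_X ✓.
  U = {p69, p71}: f^{-1}(U) = {I, K} ∈ τ_X ✓.
  U = {p69, p70, p71}: f^{-1}(U) = {I, J, K} ∈ τ_X ✓.
Every preimage lies in τ_X, so f IS continuous.


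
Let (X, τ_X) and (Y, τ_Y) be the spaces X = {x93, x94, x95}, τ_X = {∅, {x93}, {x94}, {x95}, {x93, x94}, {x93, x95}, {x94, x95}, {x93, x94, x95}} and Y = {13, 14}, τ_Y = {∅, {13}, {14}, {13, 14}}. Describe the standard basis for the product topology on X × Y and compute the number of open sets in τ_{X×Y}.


Basis B = {∅ × ∅, {x93} × {13}, {x93} × {14}, {x94} × {13}, {x94} × {14}, {x95} × {13}, {x95} × {14}, {x93} × {13, 14}, {x93, x94} × {13}, {x93, x95} × {13}, {x93, x94} × {14}, {x93, x95} × {14}, {x94} × {13, 14}, {x94, x95} × {13}, {x94, x95} × {14}, {x95} × {13, 14}, {x93, x94, x95} × {13}, {x93, x94, x95} × {14}, {x93, x94} × {13, 14}, {x93, x95} × {13, 14}, {x94, x95} × {13, 14}, {x93, x94, x95} × {13, 14}}; |τ_{X×Y}| = 64.

Enumerate products U × V with U ∈ τ_X, V ∈ τ_Y (deduplicated):
  ∅ × ∅ = {} (∅)
  {x93} × {13} = {(x93,13)}
  {x93} × {14} = {(x93,14)}
  {x94} × {13} = {(x94,13)}
  {x94} × {14} = {(x94,14)}
  {x95} × {13} = {(x95,13)}
  {x95} × {14} = {(x95,14)}
  {x93} × {13, 14} = {(x93,13), (x93,14)}
  {x93, x94} × {13} = {(x93,13), (x94,13)}
  {x93, x95} × {13} = {(x93,13), (x95,13)}
  {x93, x94} × {14} = {(x93,14), (x94,14)}
  {x93, x95} × {14} = {(x93,14), (x95,14)}
  {x94} × {13, 14} = {(x94,13), (x94,14)}
  {x94, x95} × {13} = {(x94,13), (x95,13)}
  {x94, x95} × {14} = {(x94,14), (x95,14)}
  {x95} × {13, 14} = {(x95,13), (x95,14)}
  {x93, x94, x95} × {13} = {(x93,13), (x94,13), (x95,13)}
  {x93, x94, x95} × {14} = {(x93,14), (x94,14), (x95,14)}
  {x93, x94} × {13, 14} = {(x93,13), (x93,14), (x94,13), (x94,14)}
  {x93, x95} × {13, 14} = {(x93,13), (x93,14), (x95,13), (x95,14)}
  {x94, x95} × {13, 14} = {(x94,13), (x94,14), (x95,13), (x95,14)}
  {x93, x94, x95} × {13, 14} = {(x93,13), (x93,14), (x94,13), (x94,14), (x95,13), (x95,14)}
These 22 distinct sets form the basis B.
Close under arbitrary unions to get τ_{X×Y}; counting gives |τ_{X×Y}| = 64.


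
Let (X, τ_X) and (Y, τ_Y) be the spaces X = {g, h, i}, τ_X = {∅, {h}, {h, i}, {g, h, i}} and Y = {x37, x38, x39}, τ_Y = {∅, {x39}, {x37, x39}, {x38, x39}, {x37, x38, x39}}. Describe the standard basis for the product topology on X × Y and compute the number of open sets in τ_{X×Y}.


Basis B = {∅ × ∅, {h} × {x39}, {h} × {x37, x39}, {h} × {x38, x39}, {h, i} × {x39}, {g, h, i} × {x39}, {h} × {x37, x38, x39}, {h, i} × {x37, x39}, {h, i} × {x38, x39}, {g, h, i} × {x37, x39}, {g, h, i} × {x38, x39}, {h, i} × {x37, x38, x39}, {g, h, i} × {x37, x38, x39}}; |τ_{X×Y}| = 30.

Enumerate products U × V with U ∈ τ_X, V ∈ τ_Y (deduplicated):
  ∅ × ∅ = {} (∅)
  {h} × {x39} = {(h,x39)}
  {h} × {x37, x39} = {(h,x37), (h,x39)}
  {h} × {x38, x39} = {(h,x38), (h,x39)}
  {h, i} × {x39} = {(h,x39), (i,x39)}
  {g, h, i} × {x39} = {(g,x39), (h,x39), (i,x39)}
  {h} × {x37, x38, x39} = {(h,x37), (h,x38), (h,x39)}
  {h, i} × {x37, x39} = {(h,x37), (h,x39), (i,x37), (i,x39)}
  {h, i} × {x38, x39} = {(h,x38), (h,x39), (i,x38), (i,x39)}
  {g, h, i} × {x37, x39} = {(g,x37), (g,x39), (h,x37), (h,x39), (i,x37), (i,x39)}
  {g, h, i} × {x38, x39} = {(g,x38), (g,x39), (h,x38), (h,x39), (i,x38), (i,x39)}
  {h, i} × {x37, x38, x39} = {(h,x37), (h,x38), (h,x39), (i,x37), (i,x38), (i,x39)}
  {g, h, i} × {x37, x38, x39} = {(g,x37), (g,x38), (g,x39), (h,x37), (h,x38), (h,x39), (i,x37), (i,x38), (i,x39)}
These 13 distinct sets form the basis B.
Close under arbitrary unions to get τ_{X×Y}; counting gives |τ_{X×Y}| = 30.


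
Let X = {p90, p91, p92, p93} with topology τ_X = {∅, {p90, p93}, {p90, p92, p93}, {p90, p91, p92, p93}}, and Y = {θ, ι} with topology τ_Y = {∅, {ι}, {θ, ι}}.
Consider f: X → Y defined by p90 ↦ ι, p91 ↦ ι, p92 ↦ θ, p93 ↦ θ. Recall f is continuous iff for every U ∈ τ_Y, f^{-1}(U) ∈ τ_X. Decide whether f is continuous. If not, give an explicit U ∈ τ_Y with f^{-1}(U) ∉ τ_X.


f is NOT continuous.

Compute f^{-1}(U) for each U ∈ τ_Y:
  U = ∅: f^{-1}(U) = ∅ ∈ τ_X ✓.
  U = {ι}: f^{-1}(U) = {p90, p91} ∉ τ_X ✗.
  U = {θ, ι}: f^{-1}(U) = {p90, p91, p92, p93} ∈ τ_X ✓.
Found U = {ι} with f^{-1}(U) = {p90, p91} not in τ_X. Therefore f is NOT continuous.


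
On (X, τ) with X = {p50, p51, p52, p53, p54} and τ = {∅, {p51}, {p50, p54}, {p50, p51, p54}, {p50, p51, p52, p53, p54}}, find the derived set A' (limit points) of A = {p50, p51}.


A' = {p52, p53, p54}

For each x ∈ X, list the open sets U ∈ τ with x ∈ U, then check whether U ∩ (A ∖ {x}) ≠ ∅ for every such U.
  x = p50: open {p50, p54} ∋ x has {p50, p54} ∩ (A ∖ {p50}) = ∅, so x is NOT a limit point.
  x = p51: open {p51} ∋ x has {p51} ∩ (A ∖ {p51}) = ∅, so x is NOT a limit point.
  x = p52: opens ∋ x are {p50, p51, p52, p53, p54}; each meets A ∖ {p52}, so x IS a limit point.
  x = p53: opens ∋ x are {p50, p51, p52, p53, p54}; each meets A ∖ {p53}, so x IS a limit point.
  x = p54: opens ∋ x are {p50, p54}, {p50, p51, p54}, {p50, p51, p52, p53, p54}; each meets A ∖ {p54}, so x IS a limit point.
Collecting: A' = {p52, p53, p54}.


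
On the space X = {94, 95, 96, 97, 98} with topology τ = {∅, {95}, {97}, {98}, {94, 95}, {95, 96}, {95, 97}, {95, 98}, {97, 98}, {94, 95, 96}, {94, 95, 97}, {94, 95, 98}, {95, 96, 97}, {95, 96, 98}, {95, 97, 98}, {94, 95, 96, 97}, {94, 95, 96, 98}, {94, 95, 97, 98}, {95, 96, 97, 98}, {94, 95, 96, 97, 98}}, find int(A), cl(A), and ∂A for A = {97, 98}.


int(A) = {97, 98}, cl(A) = {97, 98}, ∂A = ∅.

Closed sets in (X, τ) are complements of opens:
  closed(X, τ) = {∅, {94}, {96}, {97}, {98}, {94, 96}, {94, 97}, {94, 98}, {96, 97}, {96, 98}, {97, 98}, {94, 95, 96}, {94, 96, 97}, {94, 96, 98}, {94, 97, 98}, {96, 97, 98}, {94, 95, 96, 97}, {94, 95, 96, 98}, {94, 96, 97, 98}, {94, 95, 96, 97, 98}}.
int(A) = ⋃ {U ∈ τ : U ⊆ A}. Opens contained in A: ∅, {97}, {98}, {97, 98}.
Taking the union of these: int(A) = {97, 98}.
cl(A) = ⋂ {C closed : A ⊆ C}. Closed sets containing A: {97, 98}, {94, 97, 98}, {96, 97, 98}, {94, 96, 97, 98}, {94, 95, 96, 97, 98}.
Intersecting these: cl(A) = {97, 98}.
∂A = cl(A) ∖ int(A) = {97, 98} ∖ {97, 98} = ∅.


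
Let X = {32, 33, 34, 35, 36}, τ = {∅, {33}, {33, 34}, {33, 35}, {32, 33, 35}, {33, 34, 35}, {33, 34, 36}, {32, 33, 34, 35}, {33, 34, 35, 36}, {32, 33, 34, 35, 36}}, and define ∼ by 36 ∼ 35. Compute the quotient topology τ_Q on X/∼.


X/∼ = {[32], [33], [34], [35=36]}; |τ_Q| = 5.

Equivalence classes: [32], [33], [34], [35=36].
Quotient map π: X → X/∼ sends 32 ↦ [32], 33 ↦ [33], 34 ↦ [34], 35 ↦ [35=36], 36 ↦ [35=36].
For each subset V ⊆ X/∼, compute π^{-1}(V) ⊆ X and check whether π^{-1}(V) ∈ τ. V is open in τ_Q iff π^{-1}(V) ∈ τ.
  V = {}: π^{-1}(V) = ∅ ∈ τ ✓.
  V = {[32]}: π^{-1}(V) = {32} ∉ τ ✗.
  V = {[33]}: π^{-1}(V) = {33} ∈ τ ✓.
  V = {[32], [33]}: π^{-1}(V) = {32, 33} ∉ τ ✗.
  V = {[34]}: π^{-1}(V) = {34} ∉ τ ✗.
  V = {[32], [34]}: π^{-1}(V) = {32, 34} ∉ τ ✗.
  V = {[33], [34]}: π^{-1}(V) = {33, 34} ∈ τ ✓.
  V = {[32], [33], [34]}: π^{-1}(V) = {32, 33, 34} ∉ τ ✗.
  V = {[35=36]}: π^{-1}(V) = {35, 36} ∉ τ ✗.
  V = {[32], [35=36]}: π^{-1}(V) = {32, 35, 36} ∉ τ ✗.
  V = {[33], [35=36]}: π^{-1}(V) = {33, 35, 36} ∉ τ ✗.
  V = {[32], [33], [35=36]}: π^{-1}(V) = {32, 33, 35, 36} ∉ τ ✗.
  V = {[34], [35=36]}: π^{-1}(V) = {34, 35, 36} ∉ τ ✗.
  V = {[32], [34], [35=36]}: π^{-1}(V) = {32, 34, 35, 36} ∉ τ ✗.
  V = {[33], [34], [35=36]}: π^{-1}(V) = {33, 34, 35, 36} ∈ τ ✓.
  V = {[32], [33], [34], [35=36]}: π^{-1}(V) = {32, 33, 34, 35, 36} ∈ τ ✓.
Open sets in the quotient: τ_Q = {{}, {[33]}, {[33], [34]}, {[33], [34], [35=36]}, {[32], [33], [34], [35=36]}} (5 elements).


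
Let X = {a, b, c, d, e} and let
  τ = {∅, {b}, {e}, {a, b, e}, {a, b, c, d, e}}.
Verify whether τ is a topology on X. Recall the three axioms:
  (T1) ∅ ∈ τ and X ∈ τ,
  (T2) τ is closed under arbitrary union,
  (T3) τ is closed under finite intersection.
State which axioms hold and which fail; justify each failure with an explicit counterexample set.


τ is NOT a topology on X.

Axiom (T1): ∅ ∈ τ? Yes; X ∈ τ? Yes.
Axiom (T2/T3): check pairwise unions and intersections of members of τ.
Counterexample for (T2): {b} ∪ {e} = {b, e} ∉ τ. Therefore τ is NOT a topology.


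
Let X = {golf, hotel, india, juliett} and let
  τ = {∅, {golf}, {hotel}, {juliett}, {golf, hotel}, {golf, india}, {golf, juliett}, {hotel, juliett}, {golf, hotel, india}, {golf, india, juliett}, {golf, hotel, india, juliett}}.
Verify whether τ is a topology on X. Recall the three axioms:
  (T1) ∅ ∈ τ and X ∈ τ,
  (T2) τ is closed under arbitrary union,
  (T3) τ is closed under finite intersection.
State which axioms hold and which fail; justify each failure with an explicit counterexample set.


τ is NOT a topology on X.

Axiom (T1): ∅ ∈ τ? Yes; X ∈ τ? Yes.
Axiom (T2/T3): check pairwise unions and intersections of members of τ.
Counterexample for (T2): {golf} ∪ {hotel, juliett} = {golf, hotel, juliett} ∉ τ. Therefore τ is NOT a topology.


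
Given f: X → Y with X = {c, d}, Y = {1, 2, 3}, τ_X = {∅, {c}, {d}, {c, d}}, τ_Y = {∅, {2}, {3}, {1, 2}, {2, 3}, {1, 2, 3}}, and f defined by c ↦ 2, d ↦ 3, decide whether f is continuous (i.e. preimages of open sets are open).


f IS continuous.

Compute f^{-1}(U) for each U ∈ τ_Y:
  U = ∅: f^{-1}(U) = ∅ ∈ τ_X ✓.
  U = {2}: f^{-1}(U) = {c} ∈ τ_X ✓.
  U = {3}: f^{-1}(U) = {d} ∈ τ_X ✓.
  U = {1, 2}: f^{-1}(U) = {c} ∈ τ_X ✓.
  U = {2, 3}: f^{-1}(U) = {c, d} ∈ τ_X ✓.
  U = {1, 2, 3}: f^{-1}(U) = {c, d} ∈ τ_X ✓.
Every preimage lies in τ_X, so f IS continuous.


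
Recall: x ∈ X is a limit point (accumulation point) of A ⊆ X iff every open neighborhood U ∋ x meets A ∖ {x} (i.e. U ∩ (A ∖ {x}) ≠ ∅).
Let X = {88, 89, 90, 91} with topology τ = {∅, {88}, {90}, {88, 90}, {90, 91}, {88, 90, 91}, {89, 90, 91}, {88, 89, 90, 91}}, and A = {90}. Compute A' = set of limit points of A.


A' = {89, 91}

For each x ∈ X, list the open sets U ∈ τ with x ∈ U, then check whether U ∩ (A ∖ {x}) ≠ ∅ for every such U.
  x = 88: open {88} ∋ x has {88} ∩ (A ∖ {88}) = ∅, so x is NOT a limit point.
  x = 89: opens ∋ x are {89, 90, 91}, {88, 89, 90, 91}; each meets A ∖ {89}, so x IS a limit point.
  x = 90: open {90} ∋ x has {90} ∩ (A ∖ {90}) = ∅, so x is NOT a limit point.
  x = 91: opens ∋ x are {90, 91}, {88, 90, 91}, {89, 90, 91}, {88, 89, 90, 91}; each meets A ∖ {91}, so x IS a limit point.
Collecting: A' = {89, 91}.


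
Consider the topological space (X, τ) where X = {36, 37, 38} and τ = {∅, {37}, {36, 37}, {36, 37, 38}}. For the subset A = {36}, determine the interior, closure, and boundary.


int(A) = ∅, cl(A) = {36, 38}, ∂A = {36, 38}.

Closed sets in (X, τ) are complements of opens:
  closed(X, τ) = {∅, {38}, {36, 38}, {36, 37, 38}}.
int(A) = ⋃ {U ∈ τ : U ⊆ A}. Opens contained in A: ∅.
Taking the union of these: int(A) = ∅.
cl(A) = ⋂ {C closed : A ⊆ C}. Closed sets containing A: {36, 38}, {36, 37, 38}.
Intersecting these: cl(A) = {36, 38}.
∂A = cl(A) ∖ int(A) = {36, 38} ∖ ∅ = {36, 38}.


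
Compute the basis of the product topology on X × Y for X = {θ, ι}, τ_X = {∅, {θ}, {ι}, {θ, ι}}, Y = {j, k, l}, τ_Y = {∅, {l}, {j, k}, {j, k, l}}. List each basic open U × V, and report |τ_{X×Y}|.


Basis B = {∅ × ∅, {θ} × {l}, {ι} × {l}, {θ} × {j, k}, {θ, ι} × {l}, {ι} × {j, k}, {θ} × {j, k, l}, {ι} × {j, k, l}, {θ, ι} × {j, k}, {θ, ι} × {j, k, l}}; |τ_{X×Y}| = 16.

Enumerate products U × V with U ∈ τ_X, V ∈ τ_Y (deduplicated):
  ∅ × ∅ = {} (∅)
  {θ} × {l} = {(θ,l)}
  {ι} × {l} = {(ι,l)}
  {θ} × {j, k} = {(θ,j), (θ,k)}
  {θ, ι} × {l} = {(θ,l), (ι,l)}
  {ι} × {j, k} = {(ι,j), (ι,k)}
  {θ} × {j, k, l} = {(θ,j), (θ,k), (θ,l)}
  {ι} × {j, k, l} = {(ι,j), (ι,k), (ι,l)}
  {θ, ι} × {j, k} = {(θ,j), (θ,k), (ι,j), (ι,k)}
  {θ, ι} × {j, k, l} = {(θ,j), (θ,k), (θ,l), (ι,j), (ι,k), (ι,l)}
These 10 distinct sets form the basis B.
Close under arbitrary unions to get τ_{X×Y}; counting gives |τ_{X×Y}| = 16.


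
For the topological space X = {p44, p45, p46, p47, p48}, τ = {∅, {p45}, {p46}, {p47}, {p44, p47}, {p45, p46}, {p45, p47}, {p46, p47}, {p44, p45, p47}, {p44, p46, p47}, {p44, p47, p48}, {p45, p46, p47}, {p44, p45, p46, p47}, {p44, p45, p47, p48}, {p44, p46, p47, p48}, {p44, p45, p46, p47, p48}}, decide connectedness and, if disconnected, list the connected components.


(X, τ) is disconnected; components = [{p45}, {p46}, {p44, p47, p48}].

Find clopen sets (U ∈ τ with X ∖ U ∈ τ):
  U = ∅, X ∖ U = {p44, p45, p46, p47, p48} — both open, so U is clopen.
  U = {p45}, X ∖ U = {p44, p46, p47, p48} — both open, so U is clopen.
  U = {p46}, X ∖ U = {p44, p45, p47, p48} — both open, so U is clopen.
  U = {p45, p46}, X ∖ U = {p44, p47, p48} — both open, so U is clopen.
  U = {p44, p47, p48}, X ∖ U = {p45, p46} — both open, so U is clopen.
  U = {p44, p45, p47, p48}, X ∖ U = {p46} — both open, so U is clopen.
  U = {p44, p46, p47, p48}, X ∖ U = {p45} — both open, so U is clopen.
  U = {p44, p45, p46, p47, p48}, X ∖ U = ∅ — both open, so U is clopen.
Nontrivial clopen(s) exist: e.g. {p44, p45, p47, p48}. So (X, τ) is disconnected.
Compute connected components by grouping points that agree on all clopens:
  component: {p45}
  component: {p46}
  component: {p44, p47, p48}


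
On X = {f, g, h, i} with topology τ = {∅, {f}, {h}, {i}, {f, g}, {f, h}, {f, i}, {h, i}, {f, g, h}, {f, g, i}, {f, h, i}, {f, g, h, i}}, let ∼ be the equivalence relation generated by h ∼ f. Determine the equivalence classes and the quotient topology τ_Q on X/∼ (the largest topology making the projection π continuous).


X/∼ = {[f=h], [g], [i]}; |τ_Q| = 6.

Equivalence classes: [f=h], [g], [i].
Quotient map π: X → X/∼ sends f ↦ [f=h], g ↦ [g], h ↦ [f=h], i ↦ [i].
For each subset V ⊆ X/∼, compute π^{-1}(V) ⊆ X and check whether π^{-1}(V) ∈ τ. V is open in τ_Q iff π^{-1}(V) ∈ τ.
  V = {}: π^{-1}(V) = ∅ ∈ τ ✓.
  V = {[f=h]}: π^{-1}(V) = {f, h} ∈ τ ✓.
  V = {[g]}: π^{-1}(V) = {g} ∉ τ ✗.
  V = {[f=h], [g]}: π^{-1}(V) = {f, g, h} ∈ τ ✓.
  V = {[i]}: π^{-1}(V) = {i} ∈ τ ✓.
  V = {[f=h], [i]}: π^{-1}(V) = {f, h, i} ∈ τ ✓.
  V = {[g], [i]}: π^{-1}(V) = {g, i} ∉ τ ✗.
  V = {[f=h], [g], [i]}: π^{-1}(V) = {f, g, h, i} ∈ τ ✓.
Open sets in the quotient: τ_Q = {{}, {[f=h]}, {[f=h], [g]}, {[i]}, {[f=h], [i]}, {[f=h], [g], [i]}} (6 elements).


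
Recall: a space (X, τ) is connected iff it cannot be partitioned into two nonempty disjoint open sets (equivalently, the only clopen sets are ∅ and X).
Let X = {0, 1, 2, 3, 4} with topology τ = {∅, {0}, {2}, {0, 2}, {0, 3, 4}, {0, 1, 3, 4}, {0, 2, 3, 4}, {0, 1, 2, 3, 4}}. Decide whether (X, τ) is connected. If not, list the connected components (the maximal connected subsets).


(X, τ) is disconnected; components = [{2}, {0, 1, 3, 4}].

Find clopen sets (U ∈ τ with X ∖ U ∈ τ):
  U = ∅, X ∖ U = {0, 1, 2, 3, 4} — both open, so U is clopen.
  U = {2}, X ∖ U = {0, 1, 3, 4} — both open, so U is clopen.
  U = {0, 1, 3, 4}, X ∖ U = {2} — both open, so U is clopen.
  U = {0, 1, 2, 3, 4}, X ∖ U = ∅ — both open, so U is clopen.
Nontrivial clopen(s) exist: e.g. {2}. So (X, τ) is disconnected.
Compute connected components by grouping points that agree on all clopens:
  component: {2}
  component: {0, 1, 3, 4}


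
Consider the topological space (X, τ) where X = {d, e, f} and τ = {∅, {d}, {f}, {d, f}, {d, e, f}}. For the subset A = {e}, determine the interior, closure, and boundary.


int(A) = ∅, cl(A) = {e}, ∂A = {e}.

Closed sets in (X, τ) are complements of opens:
  closed(X, τ) = {∅, {e}, {d, e}, {e, f}, {d, e, f}}.
int(A) = ⋃ {U ∈ τ : U ⊆ A}. Opens contained in A: ∅.
Taking the union of these: int(A) = ∅.
cl(A) = ⋂ {C closed : A ⊆ C}. Closed sets containing A: {e}, {d, e}, {e, f}, {d, e, f}.
Intersecting these: cl(A) = {e}.
∂A = cl(A) ∖ int(A) = {e} ∖ ∅ = {e}.


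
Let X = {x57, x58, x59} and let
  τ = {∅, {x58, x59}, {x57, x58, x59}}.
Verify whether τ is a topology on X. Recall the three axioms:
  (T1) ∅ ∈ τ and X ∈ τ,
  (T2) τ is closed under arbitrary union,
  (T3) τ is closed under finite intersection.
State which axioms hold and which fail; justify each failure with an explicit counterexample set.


τ IS a topology on X.

Axiom (T1): ∅ ∈ τ? Yes; X ∈ τ? Yes.
Axiom (T2/T3): check pairwise unions and intersections of members of τ.
All pairwise intersections and unions checked — each lies in τ. Therefore τ satisfies (T1), (T2), (T3): it IS a topology on X.


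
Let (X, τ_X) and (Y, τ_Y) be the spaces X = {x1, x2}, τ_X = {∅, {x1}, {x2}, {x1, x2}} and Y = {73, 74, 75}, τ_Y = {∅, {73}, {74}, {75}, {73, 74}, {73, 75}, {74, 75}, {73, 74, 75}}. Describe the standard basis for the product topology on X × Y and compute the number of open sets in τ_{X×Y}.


Basis B = {∅ × ∅, {x1} × {73}, {x1} × {74}, {x1} × {75}, {x2} × {73}, {x2} × {74}, {x2} × {75}, {x1} × {73, 74}, {x1} × {73, 75}, {x1, x2} × {73}, {x1} × {74, 75}, {x1, x2} × {74}, {x1, x2} × {75}, {x2} × {73, 74}, {x2} × {73, 75}, {x2} × {74, 75}, {x1} × {73, 74, 75}, {x2} × {73, 74, 75}, {x1, x2} × {73, 74}, {x1, x2} × {73, 75}, {x1, x2} × {74, 75}, {x1, x2} × {73, 74, 75}}; |τ_{X×Y}| = 64.

Enumerate products U × V with U ∈ τ_X, V ∈ τ_Y (deduplicated):
  ∅ × ∅ = {} (∅)
  {x1} × {73} = {(x1,73)}
  {x1} × {74} = {(x1,74)}
  {x1} × {75} = {(x1,75)}
  {x2} × {73} = {(x2,73)}
  {x2} × {74} = {(x2,74)}
  {x2} × {75} = {(x2,75)}
  {x1} × {73, 74} = {(x1,73), (x1,74)}
  {x1} × {73, 75} = {(x1,73), (x1,75)}
  {x1, x2} × {73} = {(x1,73), (x2,73)}
  {x1} × {74, 75} = {(x1,74), (x1,75)}
  {x1, x2} × {74} = {(x1,74), (x2,74)}
  {x1, x2} × {75} = {(x1,75), (x2,75)}
  {x2} × {73, 74} = {(x2,73), (x2,74)}
  {x2} × {73, 75} = {(x2,73), (x2,75)}
  {x2} × {74, 75} = {(x2,74), (x2,75)}
  {x1} × {73, 74, 75} = {(x1,73), (x1,74), (x1,75)}
  {x2} × {73, 74, 75} = {(x2,73), (x2,74), (x2,75)}
  {x1, x2} × {73, 74} = {(x1,73), (x1,74), (x2,73), (x2,74)}
  {x1, x2} × {73, 75} = {(x1,73), (x1,75), (x2,73), (x2,75)}
  {x1, x2} × {74, 75} = {(x1,74), (x1,75), (x2,74), (x2,75)}
  {x1, x2} × {73, 74, 75} = {(x1,73), (x1,74), (x1,75), (x2,73), (x2,74), (x2,75)}
These 22 distinct sets form the basis B.
Close under arbitrary unions to get τ_{X×Y}; counting gives |τ_{X×Y}| = 64.


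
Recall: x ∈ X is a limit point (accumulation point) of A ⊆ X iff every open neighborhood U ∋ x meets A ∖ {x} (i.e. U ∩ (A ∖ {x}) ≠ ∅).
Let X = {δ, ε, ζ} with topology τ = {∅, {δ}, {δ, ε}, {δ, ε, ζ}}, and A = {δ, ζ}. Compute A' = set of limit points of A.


A' = {ε, ζ}

For each x ∈ X, list the open sets U ∈ τ with x ∈ U, then check whether U ∩ (A ∖ {x}) ≠ ∅ for every such U.
  x = δ: open {δ} ∋ x has {δ} ∩ (A ∖ {δ}) = ∅, so x is NOT a limit point.
  x = ε: opens ∋ x are {δ, ε}, {δ, ε, ζ}; each meets A ∖ {ε}, so x IS a limit point.
  x = ζ: opens ∋ x are {δ, ε, ζ}; each meets A ∖ {ζ}, so x IS a limit point.
Collecting: A' = {ε, ζ}.


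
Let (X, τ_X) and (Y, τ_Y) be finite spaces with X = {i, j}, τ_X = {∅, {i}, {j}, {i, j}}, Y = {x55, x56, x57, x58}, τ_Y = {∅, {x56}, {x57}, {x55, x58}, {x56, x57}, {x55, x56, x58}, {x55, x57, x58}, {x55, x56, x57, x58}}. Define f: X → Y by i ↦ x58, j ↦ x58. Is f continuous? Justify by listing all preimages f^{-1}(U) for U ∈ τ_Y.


f IS continuous.

Compute f^{-1}(U) for each U ∈ τ_Y:
  U = ∅: f^{-1}(U) = ∅ ∈ τ_X ✓.
  U = {x56}: f^{-1}(U) = ∅ ∈ τ_X ✓.
  U = {x57}: f^{-1}(U) = ∅ ∈ τ_X ✓.
  U = {x55, x58}: f^{-1}(U) = {i, j} ∈ τ_X ✓.
  U = {x56, x57}: f^{-1}(U) = ∅ ∈ τ_X ✓.
  U = {x55, x56, x58}: f^{-1}(U) = {i, j} ∈ τ_X ✓.
  U = {x55, x57, x58}: f^{-1}(U) = {i, j} ∈ τ_X ✓.
  U = {x55, x56, x57, x58}: f^{-1}(U) = {i, j} ∈ τ_X ✓.
Every preimage lies in τ_X, so f IS continuous.


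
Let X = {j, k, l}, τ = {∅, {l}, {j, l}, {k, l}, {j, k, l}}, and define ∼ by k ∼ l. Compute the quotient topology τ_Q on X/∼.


X/∼ = {[j], [k=l]}; |τ_Q| = 3.

Equivalence classes: [j], [k=l].
Quotient map π: X → X/∼ sends j ↦ [j], k ↦ [k=l], l ↦ [k=l].
For each subset V ⊆ X/∼, compute π^{-1}(V) ⊆ X and check whether π^{-1}(V) ∈ τ. V is open in τ_Q iff π^{-1}(V) ∈ τ.
  V = {}: π^{-1}(V) = ∅ ∈ τ ✓.
  V = {[j]}: π^{-1}(V) = {j} ∉ τ ✗.
  V = {[k=l]}: π^{-1}(V) = {k, l} ∈ τ ✓.
  V = {[j], [k=l]}: π^{-1}(V) = {j, k, l} ∈ τ ✓.
Open sets in the quotient: τ_Q = {{}, {[k=l]}, {[j], [k=l]}} (3 elements).


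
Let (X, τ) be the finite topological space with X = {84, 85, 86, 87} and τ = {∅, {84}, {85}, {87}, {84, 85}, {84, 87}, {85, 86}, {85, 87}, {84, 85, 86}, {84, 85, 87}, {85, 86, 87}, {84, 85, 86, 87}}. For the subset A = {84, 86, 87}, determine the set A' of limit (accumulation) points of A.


A' = ∅

For each x ∈ X, list the open sets U ∈ τ with x ∈ U, then check whether U ∩ (A ∖ {x}) ≠ ∅ for every such U.
  x = 84: open {84} ∋ x has {84} ∩ (A ∖ {84}) = ∅, so x is NOT a limit point.
  x = 85: open {85} ∋ x has {85} ∩ (A ∖ {85}) = ∅, so x is NOT a limit point.
  x = 86: open {85, 86} ∋ x has {85, 86} ∩ (A ∖ {86}) = ∅, so x is NOT a limit point.
  x = 87: open {87} ∋ x has {87} ∩ (A ∖ {87}) = ∅, so x is NOT a limit point.
Collecting: A' = ∅.


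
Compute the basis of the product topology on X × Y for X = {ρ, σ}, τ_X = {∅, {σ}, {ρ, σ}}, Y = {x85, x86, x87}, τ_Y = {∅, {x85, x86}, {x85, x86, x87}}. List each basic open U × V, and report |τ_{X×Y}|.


Basis B = {∅ × ∅, {σ} × {x85, x86}, {σ} × {x85, x86, x87}, {ρ, σ} × {x85, x86}, {ρ, σ} × {x85, x86, x87}}; |τ_{X×Y}| = 6.

Enumerate products U × V with U ∈ τ_X, V ∈ τ_Y (deduplicated):
  ∅ × ∅ = {} (∅)
  {σ} × {x85, x86} = {(σ,x85), (σ,x86)}
  {σ} × {x85, x86, x87} = {(σ,x85), (σ,x86), (σ,x87)}
  {ρ, σ} × {x85, x86} = {(ρ,x85), (ρ,x86), (σ,x85), (σ,x86)}
  {ρ, σ} × {x85, x86, x87} = {(ρ,x85), (ρ,x86), (ρ,x87), (σ,x85), (σ,x86), (σ,x87)}
These 5 distinct sets form the basis B.
Close under arbitrary unions to get τ_{X×Y}; counting gives |τ_{X×Y}| = 6.


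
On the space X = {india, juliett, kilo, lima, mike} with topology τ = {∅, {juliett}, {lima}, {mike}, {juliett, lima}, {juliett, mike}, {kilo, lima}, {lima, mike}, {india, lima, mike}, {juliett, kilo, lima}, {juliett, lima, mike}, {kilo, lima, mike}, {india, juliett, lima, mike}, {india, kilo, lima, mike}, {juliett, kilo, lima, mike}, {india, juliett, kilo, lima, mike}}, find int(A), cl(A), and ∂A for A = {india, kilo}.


int(A) = ∅, cl(A) = {india, kilo}, ∂A = {india, kilo}.

Closed sets in (X, τ) are complements of opens:
  closed(X, τ) = {∅, {india}, {juliett}, {kilo}, {india, juliett}, {india, kilo}, {india, mike}, {juliett, kilo}, {india, juliett, kilo}, {india, juliett, mike}, {india, kilo, lima}, {india, kilo, mike}, {india, juliett, kilo, lima}, {india, juliett, kilo, mike}, {india, kilo, lima, mike}, {india, juliett, kilo, lima, mike}}.
int(A) = ⋃ {U ∈ τ : U ⊆ A}. Opens contained in A: ∅.
Taking the union of these: int(A) = ∅.
cl(A) = ⋂ {C closed : A ⊆ C}. Closed sets containing A: {india, kilo}, {india, juliett, kilo}, {india, kilo, lima}, {india, kilo, mike}, {india, juliett, kilo, lima}, {india, juliett, kilo, mike}, {india, kilo, lima, mike}, {india, juliett, kilo, lima, mike}.
Intersecting these: cl(A) = {india, kilo}.
∂A = cl(A) ∖ int(A) = {india, kilo} ∖ ∅ = {india, kilo}.


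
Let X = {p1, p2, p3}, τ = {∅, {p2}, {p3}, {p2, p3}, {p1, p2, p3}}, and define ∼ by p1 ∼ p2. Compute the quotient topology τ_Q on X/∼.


X/∼ = {[p1=p2], [p3]}; |τ_Q| = 3.

Equivalence classes: [p1=p2], [p3].
Quotient map π: X → X/∼ sends p1 ↦ [p1=p2], p2 ↦ [p1=p2], p3 ↦ [p3].
For each subset V ⊆ X/∼, compute π^{-1}(V) ⊆ X and check whether π^{-1}(V) ∈ τ. V is open in τ_Q iff π^{-1}(V) ∈ τ.
  V = {}: π^{-1}(V) = ∅ ∈ τ ✓.
  V = {[p1=p2]}: π^{-1}(V) = {p1, p2} ∉ τ ✗.
  V = {[p3]}: π^{-1}(V) = {p3} ∈ τ ✓.
  V = {[p1=p2], [p3]}: π^{-1}(V) = {p1, p2, p3} ∈ τ ✓.
Open sets in the quotient: τ_Q = {{}, {[p3]}, {[p1=p2], [p3]}} (3 elements).


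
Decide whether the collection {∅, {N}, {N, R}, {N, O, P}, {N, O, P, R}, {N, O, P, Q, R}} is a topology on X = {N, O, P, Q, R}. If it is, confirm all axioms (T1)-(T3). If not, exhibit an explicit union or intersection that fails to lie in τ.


τ IS a topology on X.

Axiom (T1): ∅ ∈ τ? Yes; X ∈ τ? Yes.
Axiom (T2/T3): check pairwise unions and intersections of members of τ.
All pairwise intersections and unions checked — each lies in τ. Therefore τ satisfies (T1), (T2), (T3): it IS a topology on X.


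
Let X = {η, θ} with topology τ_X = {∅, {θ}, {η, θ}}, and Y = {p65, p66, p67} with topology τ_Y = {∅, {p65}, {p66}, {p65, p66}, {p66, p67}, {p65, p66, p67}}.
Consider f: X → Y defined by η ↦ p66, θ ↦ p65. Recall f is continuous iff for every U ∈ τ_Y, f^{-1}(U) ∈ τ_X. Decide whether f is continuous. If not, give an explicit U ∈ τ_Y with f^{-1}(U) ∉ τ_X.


f is NOT continuous.

Compute f^{-1}(U) for each U ∈ τ_Y:
  U = ∅: f^{-1}(U) = ∅ ∈ τ_X ✓.
  U = {p65}: f^{-1}(U) = {θ} ∈ τ_X ✓.
  U = {p66}: f^{-1}(U) = {η} ∉ τ_X ✗.
  U = {p65, p66}: f^{-1}(U) = {η, θ} ∈ τ_X ✓.
  U = {p66, p67}: f^{-1}(U) = {η} ∉ τ_X ✗.
  U = {p65, p66, p67}: f^{-1}(U) = {η, θ} ∈ τ_X ✓.
Found U = {p66} with f^{-1}(U) = {η} not in τ_X. Therefore f is NOT continuous.


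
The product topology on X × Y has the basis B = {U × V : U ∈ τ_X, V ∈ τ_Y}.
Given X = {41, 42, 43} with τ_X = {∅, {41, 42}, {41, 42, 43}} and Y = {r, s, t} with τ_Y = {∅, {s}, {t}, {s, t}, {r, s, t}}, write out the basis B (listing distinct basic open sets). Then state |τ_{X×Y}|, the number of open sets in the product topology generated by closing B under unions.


Basis B = {∅ × ∅, {41, 42} × {s}, {41, 42} × {t}, {41, 42, 43} × {s}, {41, 42, 43} × {t}, {41, 42} × {s, t}, {41, 42} × {r, s, t}, {41, 42, 43} × {s, t}, {41, 42, 43} × {r, s, t}}; |τ_{X×Y}| = 14.

Enumerate products U × V with U ∈ τ_X, V ∈ τ_Y (deduplicated):
  ∅ × ∅ = {} (∅)
  {41, 42} × {s} = {(41,s), (42,s)}
  {41, 42} × {t} = {(41,t), (42,t)}
  {41, 42, 43} × {s} = {(41,s), (42,s), (43,s)}
  {41, 42, 43} × {t} = {(41,t), (42,t), (43,t)}
  {41, 42} × {s, t} = {(41,s), (41,t), (42,s), (42,t)}
  {41, 42} × {r, s, t} = {(41,r), (41,s), (41,t), (42,r), (42,s), (42,t)}
  {41, 42, 43} × {s, t} = {(41,s), (41,t), (42,s), (42,t), (43,s), (43,t)}
  {41, 42, 43} × {r, s, t} = {(41,r), (41,s), (41,t), (42,r), (42,s), (42,t), (43,r), (43,s), (43,t)}
These 9 distinct sets form the basis B.
Close under arbitrary unions to get τ_{X×Y}; counting gives |τ_{X×Y}| = 14.


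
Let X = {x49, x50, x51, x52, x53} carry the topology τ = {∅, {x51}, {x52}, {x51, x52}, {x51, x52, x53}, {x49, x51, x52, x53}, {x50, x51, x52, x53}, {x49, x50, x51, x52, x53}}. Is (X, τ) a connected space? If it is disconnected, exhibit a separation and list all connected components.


(X, τ) is connected.

Find clopen sets (U ∈ τ with X ∖ U ∈ τ):
  U = ∅, X ∖ U = {x49, x50, x51, x52, x53} — both open, so U is clopen.
  U = {x49, x50, x51, x52, x53}, X ∖ U = ∅ — both open, so U is clopen.
Only trivial clopens (∅ and X) exist, so (X, τ) is connected.
Compute connected components by grouping points that agree on all clopens:
  component: {x49, x50, x51, x52, x53}


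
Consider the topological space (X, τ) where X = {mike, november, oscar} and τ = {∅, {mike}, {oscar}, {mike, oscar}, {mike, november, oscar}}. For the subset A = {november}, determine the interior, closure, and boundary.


int(A) = ∅, cl(A) = {november}, ∂A = {november}.

Closed sets in (X, τ) are complements of opens:
  closed(X, τ) = {∅, {november}, {mike, november}, {november, oscar}, {mike, november, oscar}}.
int(A) = ⋃ {U ∈ τ : U ⊆ A}. Opens contained in A: ∅.
Taking the union of these: int(A) = ∅.
cl(A) = ⋂ {C closed : A ⊆ C}. Closed sets containing A: {november}, {mike, november}, {november, oscar}, {mike, november, oscar}.
Intersecting these: cl(A) = {november}.
∂A = cl(A) ∖ int(A) = {november} ∖ ∅ = {november}.


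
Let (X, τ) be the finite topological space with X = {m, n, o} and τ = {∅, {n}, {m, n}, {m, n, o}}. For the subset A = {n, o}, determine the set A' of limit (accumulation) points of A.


A' = {m, o}

For each x ∈ X, list the open sets U ∈ τ with x ∈ U, then check whether U ∩ (A ∖ {x}) ≠ ∅ for every such U.
  x = m: opens ∋ x are {m, n}, {m, n, o}; each meets A ∖ {m}, so x IS a limit point.
  x = n: open {n} ∋ x has {n} ∩ (A ∖ {n}) = ∅, so x is NOT a limit point.
  x = o: opens ∋ x are {m, n, o}; each meets A ∖ {o}, so x IS a limit point.
Collecting: A' = {m, o}.


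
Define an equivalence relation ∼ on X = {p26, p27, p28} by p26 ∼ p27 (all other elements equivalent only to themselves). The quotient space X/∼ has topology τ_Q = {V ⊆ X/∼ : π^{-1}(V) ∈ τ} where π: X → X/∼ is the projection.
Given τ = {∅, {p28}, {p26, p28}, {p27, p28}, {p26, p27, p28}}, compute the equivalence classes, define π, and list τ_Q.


X/∼ = {[p26=p27], [p28]}; |τ_Q| = 3.

Equivalence classes: [p26=p27], [p28].
Quotient map π: X → X/∼ sends p26 ↦ [p26=p27], p27 ↦ [p26=p27], p28 ↦ [p28].
For each subset V ⊆ X/∼, compute π^{-1}(V) ⊆ X and check whether π^{-1}(V) ∈ τ. V is open in τ_Q iff π^{-1}(V) ∈ τ.
  V = {}: π^{-1}(V) = ∅ ∈ τ ✓.
  V = {[p26=p27]}: π^{-1}(V) = {p26, p27} ∉ τ ✗.
  V = {[p28]}: π^{-1}(V) = {p28} ∈ τ ✓.
  V = {[p26=p27], [p28]}: π^{-1}(V) = {p26, p27, p28} ∈ τ ✓.
Open sets in the quotient: τ_Q = {{}, {[p28]}, {[p26=p27], [p28]}} (3 elements).


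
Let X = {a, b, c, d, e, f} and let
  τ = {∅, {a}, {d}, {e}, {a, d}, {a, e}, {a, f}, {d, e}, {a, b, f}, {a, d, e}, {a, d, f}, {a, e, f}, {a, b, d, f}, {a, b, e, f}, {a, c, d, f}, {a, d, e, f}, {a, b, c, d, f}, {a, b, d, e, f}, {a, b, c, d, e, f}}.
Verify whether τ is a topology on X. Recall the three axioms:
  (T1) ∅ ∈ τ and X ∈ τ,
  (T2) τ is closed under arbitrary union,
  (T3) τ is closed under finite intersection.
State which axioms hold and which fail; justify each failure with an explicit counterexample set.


τ is NOT a topology on X.

Axiom (T1): ∅ ∈ τ? Yes; X ∈ τ? Yes.
Axiom (T2/T3): check pairwise unions and intersections of members of τ.
Counterexample for (T2): {e} ∪ {a, c, d, f} = {a, c, d, e, f} ∉ τ. Therefore τ is NOT a topology.


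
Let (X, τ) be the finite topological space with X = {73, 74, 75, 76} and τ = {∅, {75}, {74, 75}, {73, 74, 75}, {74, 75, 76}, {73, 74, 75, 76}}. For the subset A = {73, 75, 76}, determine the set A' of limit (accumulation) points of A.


A' = {73, 74, 76}

For each x ∈ X, list the open sets U ∈ τ with x ∈ U, then check whether U ∩ (A ∖ {x}) ≠ ∅ for every such U.
  x = 73: opens ∋ x are {73, 74, 75}, {73, 74, 75, 76}; each meets A ∖ {73}, so x IS a limit point.
  x = 74: opens ∋ x are {74, 75}, {73, 74, 75}, {74, 75, 76}, {73, 74, 75, 76}; each meets A ∖ {74}, so x IS a limit point.
  x = 75: open {75} ∋ x has {75} ∩ (A ∖ {75}) = ∅, so x is NOT a limit point.
  x = 76: opens ∋ x are {74, 75, 76}, {73, 74, 75, 76}; each meets A ∖ {76}, so x IS a limit point.
Collecting: A' = {73, 74, 76}.


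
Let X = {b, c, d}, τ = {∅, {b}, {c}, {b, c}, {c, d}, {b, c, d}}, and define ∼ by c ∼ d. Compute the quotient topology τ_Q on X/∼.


X/∼ = {[b], [c=d]}; |τ_Q| = 4.

Equivalence classes: [b], [c=d].
Quotient map π: X → X/∼ sends b ↦ [b], c ↦ [c=d], d ↦ [c=d].
For each subset V ⊆ X/∼, compute π^{-1}(V) ⊆ X and check whether π^{-1}(V) ∈ τ. V is open in τ_Q iff π^{-1}(V) ∈ τ.
  V = {}: π^{-1}(V) = ∅ ∈ τ ✓.
  V = {[b]}: π^{-1}(V) = {b} ∈ τ ✓.
  V = {[c=d]}: π^{-1}(V) = {c, d} ∈ τ ✓.
  V = {[b], [c=d]}: π^{-1}(V) = {b, c, d} ∈ τ ✓.
Open sets in the quotient: τ_Q = {{}, {[b]}, {[c=d]}, {[b], [c=d]}} (4 elements).


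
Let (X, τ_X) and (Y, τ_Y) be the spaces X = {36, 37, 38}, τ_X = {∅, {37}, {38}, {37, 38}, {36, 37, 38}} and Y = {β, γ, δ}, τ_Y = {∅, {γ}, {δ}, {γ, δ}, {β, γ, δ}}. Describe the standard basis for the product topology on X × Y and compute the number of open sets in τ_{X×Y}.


Basis B = {∅ × ∅, {37} × {γ}, {37} × {δ}, {38} × {γ}, {38} × {δ}, {37} × {γ, δ}, {37, 38} × {γ}, {37, 38} × {δ}, {38} × {γ, δ}, {36, 37, 38} × {γ}, {36, 37, 38} × {δ}, {37} × {β, γ, δ}, {38} × {β, γ, δ}, {37, 38} × {γ, δ}, {36, 37, 38} × {γ, δ}, {37, 38} × {β, γ, δ}, {36, 37, 38} × {β, γ, δ}}; |τ_{X×Y}| = 48.

Enumerate products U × V with U ∈ τ_X, V ∈ τ_Y (deduplicated):
  ∅ × ∅ = {} (∅)
  {37} × {γ} = {(37,γ)}
  {37} × {δ} = {(37,δ)}
  {38} × {γ} = {(38,γ)}
  {38} × {δ} = {(38,δ)}
  {37} × {γ, δ} = {(37,γ), (37,δ)}
  {37, 38} × {γ} = {(37,γ), (38,γ)}
  {37, 38} × {δ} = {(37,δ), (38,δ)}
  {38} × {γ, δ} = {(38,γ), (38,δ)}
  {36, 37, 38} × {γ} = {(36,γ), (37,γ), (38,γ)}
  {36, 37, 38} × {δ} = {(36,δ), (37,δ), (38,δ)}
  {37} × {β, γ, δ} = {(37,β), (37,γ), (37,δ)}
  {38} × {β, γ, δ} = {(38,β), (38,γ), (38,δ)}
  {37, 38} × {γ, δ} = {(37,γ), (37,δ), (38,γ), (38,δ)}
  {36, 37, 38} × {γ, δ} = {(36,γ), (36,δ), (37,γ), (37,δ), (38,γ), (38,δ)}
  {37, 38} × {β, γ, δ} = {(37,β), (37,γ), (37,δ), (38,β), (38,γ), (38,δ)}
  {36, 37, 38} × {β, γ, δ} = {(36,β), (36,γ), (36,δ), (37,β), (37,γ), (37,δ), (38,β), (38,γ), (38,δ)}
These 17 distinct sets form the basis B.
Close under arbitrary unions to get τ_{X×Y}; counting gives |τ_{X×Y}| = 48.
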